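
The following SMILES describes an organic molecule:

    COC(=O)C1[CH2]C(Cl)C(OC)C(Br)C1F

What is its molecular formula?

C9H13BrClFO3

Walk through each heavy atom and fill implicit hydrogens from standard valence (C 4, N 3, O 2, S 2, halogen 1):
  atom 1: C, bond orders sum to 1 (valence 4) → 3 H
  atom 2: O, bond orders sum to 2 (valence 2) → 0 H
  atom 3: C, bond orders sum to 4 (valence 4) → 0 H
  atom 4: O, bond orders sum to 2 (valence 2) → 0 H
  atom 5: C, bond orders sum to 3 (valence 4) → 1 H
  atom 6: C with explicit H count 2
  atom 7: C, bond orders sum to 3 (valence 4) → 1 H
  atom 8: Cl (halogen, monovalent) → 0 H
  atom 9: C, bond orders sum to 3 (valence 4) → 1 H
  atom 10: O, bond orders sum to 2 (valence 2) → 0 H
  atom 11: C, bond orders sum to 1 (valence 4) → 3 H
  atom 12: C, bond orders sum to 3 (valence 4) → 1 H
  atom 13: Br (halogen, monovalent) → 0 H
  atom 14: C, bond orders sum to 3 (valence 4) → 1 H
  atom 15: F (halogen, monovalent) → 0 H
Totals → C:9, H:13, Br:1, Cl:1, F:1, O:3.
In Hill order: C9H13BrClFO3.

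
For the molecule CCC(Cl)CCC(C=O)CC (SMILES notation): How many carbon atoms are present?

Count every carbon token in the SMILES (each C, including those in ring-closure positions and inside branches).
Carbon count: 9.

9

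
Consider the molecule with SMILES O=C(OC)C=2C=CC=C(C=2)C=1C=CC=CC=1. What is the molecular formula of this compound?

C14H12O2

Walk through each heavy atom and fill implicit hydrogens from standard valence (C 4, N 3, O 2, S 2, halogen 1):
  atom 1: O, bond orders sum to 2 (valence 2) → 0 H
  atom 2: C, bond orders sum to 4 (valence 4) → 0 H
  atom 3: O, bond orders sum to 2 (valence 2) → 0 H
  atom 4: C, bond orders sum to 1 (valence 4) → 3 H
  atom 5: C, bond orders sum to 4 (valence 4) → 0 H
  atom 6: C, bond orders sum to 3 (valence 4) → 1 H
  atom 7: C, bond orders sum to 3 (valence 4) → 1 H
  atom 8: C, bond orders sum to 3 (valence 4) → 1 H
  atom 9: C, bond orders sum to 4 (valence 4) → 0 H
  atom 10: C, bond orders sum to 3 (valence 4) → 1 H
  atom 11: C, bond orders sum to 4 (valence 4) → 0 H
  atom 12: C, bond orders sum to 3 (valence 4) → 1 H
  atom 13: C, bond orders sum to 3 (valence 4) → 1 H
  atom 14: C, bond orders sum to 3 (valence 4) → 1 H
  atom 15: C, bond orders sum to 3 (valence 4) → 1 H
  atom 16: C, bond orders sum to 3 (valence 4) → 1 H
Totals → C:14, H:12, O:2.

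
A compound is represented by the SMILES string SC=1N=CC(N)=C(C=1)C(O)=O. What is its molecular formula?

C6H6N2O2S

Walk through each heavy atom and fill implicit hydrogens from standard valence (C 4, N 3, O 2, S 2, halogen 1):
  atom 1: S, bond orders sum to 1 (valence 2) → 1 H
  atom 2: C, bond orders sum to 4 (valence 4) → 0 H
  atom 3: N, bond orders sum to 3 (valence 3) → 0 H
  atom 4: C, bond orders sum to 3 (valence 4) → 1 H
  atom 5: C, bond orders sum to 4 (valence 4) → 0 H
  atom 6: N, bond orders sum to 1 (valence 3) → 2 H
  atom 7: C, bond orders sum to 4 (valence 4) → 0 H
  atom 8: C, bond orders sum to 3 (valence 4) → 1 H
  atom 9: C, bond orders sum to 4 (valence 4) → 0 H
  atom 10: O, bond orders sum to 1 (valence 2) → 1 H
  atom 11: O, bond orders sum to 2 (valence 2) → 0 H
Totals → C:6, H:6, N:2, O:2, S:1.
In Hill order: C6H6N2O2S.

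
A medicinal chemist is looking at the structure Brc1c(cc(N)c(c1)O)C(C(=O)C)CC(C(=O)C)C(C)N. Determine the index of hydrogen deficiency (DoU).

6

Molecular formula: C15H21BrN2O3.
DoU = (2C + 2 + N − H − X) / 2, where X is the halogen count and O/S are ignored.
    = (2·15 + 2 + 2 − 21 − 1) / 2 = 12 / 2 = 6.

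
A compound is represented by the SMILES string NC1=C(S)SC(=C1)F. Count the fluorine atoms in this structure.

Scan the SMILES for F atoms (remember two-letter symbols like Cl and Br are single atoms).
Fluorine count: 1.

1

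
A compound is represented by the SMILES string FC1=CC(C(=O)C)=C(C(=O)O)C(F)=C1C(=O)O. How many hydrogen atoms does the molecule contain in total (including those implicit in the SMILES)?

6

Walk through each heavy atom and fill implicit hydrogens from standard valence (C 4, N 3, O 2, S 2, halogen 1):
  atom 1: F (halogen, monovalent) → 0 H
  atom 2: C, bond orders sum to 4 (valence 4) → 0 H
  atom 3: C, bond orders sum to 3 (valence 4) → 1 H
  atom 4: C, bond orders sum to 4 (valence 4) → 0 H
  atom 5: C, bond orders sum to 4 (valence 4) → 0 H
  atom 6: O, bond orders sum to 2 (valence 2) → 0 H
  atom 7: C, bond orders sum to 1 (valence 4) → 3 H
  atom 8: C, bond orders sum to 4 (valence 4) → 0 H
  atom 9: C, bond orders sum to 4 (valence 4) → 0 H
  atom 10: O, bond orders sum to 2 (valence 2) → 0 H
  atom 11: O, bond orders sum to 1 (valence 2) → 1 H
  atom 12: C, bond orders sum to 4 (valence 4) → 0 H
  atom 13: F (halogen, monovalent) → 0 H
  atom 14: C, bond orders sum to 4 (valence 4) → 0 H
  atom 15: C, bond orders sum to 4 (valence 4) → 0 H
  atom 16: O, bond orders sum to 2 (valence 2) → 0 H
  atom 17: O, bond orders sum to 1 (valence 2) → 1 H
Total hydrogens: 6.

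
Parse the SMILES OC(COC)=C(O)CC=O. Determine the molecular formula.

Walk through each heavy atom and fill implicit hydrogens from standard valence (C 4, N 3, O 2, S 2, halogen 1):
  atom 1: O, bond orders sum to 1 (valence 2) → 1 H
  atom 2: C, bond orders sum to 4 (valence 4) → 0 H
  atom 3: C, bond orders sum to 2 (valence 4) → 2 H
  atom 4: O, bond orders sum to 2 (valence 2) → 0 H
  atom 5: C, bond orders sum to 1 (valence 4) → 3 H
  atom 6: C, bond orders sum to 4 (valence 4) → 0 H
  atom 7: O, bond orders sum to 1 (valence 2) → 1 H
  atom 8: C, bond orders sum to 2 (valence 4) → 2 H
  atom 9: C, bond orders sum to 3 (valence 4) → 1 H
  atom 10: O, bond orders sum to 2 (valence 2) → 0 H
Totals → C:6, H:10, O:4.

C6H10O4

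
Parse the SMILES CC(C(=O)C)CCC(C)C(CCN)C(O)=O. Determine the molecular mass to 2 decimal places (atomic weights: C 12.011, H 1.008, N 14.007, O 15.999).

229.32 g/mol

First, the molecular formula is C12H23NO3 (counting implicit H from valence).
  C: 12 × 12.011 = 144.132
  H: 23 × 1.008 = 23.184
  N: 1 × 14.007 = 14.007
  O: 3 × 15.999 = 47.997
Sum: 12×12.011 + 23×1.008 + 1×14.007 + 3×15.999 = 229.320 → 229.32 g/mol.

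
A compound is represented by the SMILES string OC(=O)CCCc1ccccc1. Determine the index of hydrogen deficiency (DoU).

5

Molecular formula: C10H12O2.
DoU = (2C + 2 + N − H − X) / 2, where X is the halogen count and O/S are ignored.
    = (2·10 + 2 + 0 − 12 − 0) / 2 = 10 / 2 = 5.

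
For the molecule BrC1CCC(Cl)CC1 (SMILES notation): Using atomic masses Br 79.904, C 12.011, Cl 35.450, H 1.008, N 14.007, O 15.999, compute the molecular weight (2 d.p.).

197.50 g/mol

First, the molecular formula is C6H10BrCl (counting implicit H from valence).
  Br: 1 × 79.904 = 79.904
  C: 6 × 12.011 = 72.066
  Cl: 1 × 35.450 = 35.450
  H: 10 × 1.008 = 10.080
Sum: 1×79.904 + 6×12.011 + 1×35.450 + 10×1.008 = 197.500 → 197.50 g/mol.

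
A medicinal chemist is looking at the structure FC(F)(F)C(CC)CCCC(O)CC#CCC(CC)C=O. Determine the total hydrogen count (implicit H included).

25

Walk through each heavy atom and fill implicit hydrogens from standard valence (C 4, N 3, O 2, S 2, halogen 1):
  atom 1: F (halogen, monovalent) → 0 H
  atom 2: C, bond orders sum to 4 (valence 4) → 0 H
  atom 3: F (halogen, monovalent) → 0 H
  atom 4: F (halogen, monovalent) → 0 H
  atom 5: C, bond orders sum to 3 (valence 4) → 1 H
  atom 6: C, bond orders sum to 2 (valence 4) → 2 H
  atom 7: C, bond orders sum to 1 (valence 4) → 3 H
  atom 8: C, bond orders sum to 2 (valence 4) → 2 H
  atom 9: C, bond orders sum to 2 (valence 4) → 2 H
  atom 10: C, bond orders sum to 2 (valence 4) → 2 H
  atom 11: C, bond orders sum to 3 (valence 4) → 1 H
  atom 12: O, bond orders sum to 1 (valence 2) → 1 H
  atom 13: C, bond orders sum to 2 (valence 4) → 2 H
  atom 14: C, bond orders sum to 4 (valence 4) → 0 H
  atom 15: C, bond orders sum to 4 (valence 4) → 0 H
  atom 16: C, bond orders sum to 2 (valence 4) → 2 H
  atom 17: C, bond orders sum to 3 (valence 4) → 1 H
  atom 18: C, bond orders sum to 2 (valence 4) → 2 H
  atom 19: C, bond orders sum to 1 (valence 4) → 3 H
  atom 20: C, bond orders sum to 3 (valence 4) → 1 H
  atom 21: O, bond orders sum to 2 (valence 2) → 0 H
Total hydrogens: 25.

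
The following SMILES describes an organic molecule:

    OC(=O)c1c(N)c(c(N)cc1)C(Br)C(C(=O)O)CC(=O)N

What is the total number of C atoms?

Count every carbon token in the SMILES (each C, including those in ring-closure positions and inside branches).
Carbon count: 12.

12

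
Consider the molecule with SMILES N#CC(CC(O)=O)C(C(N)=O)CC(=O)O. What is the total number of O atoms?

5

Scan the SMILES for O atoms (remember two-letter symbols like Cl and Br are single atoms).
Oxygen count: 5.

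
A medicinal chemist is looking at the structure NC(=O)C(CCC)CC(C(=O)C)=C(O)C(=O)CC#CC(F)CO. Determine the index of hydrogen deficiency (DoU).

Molecular formula: C16H22FNO5.
DoU = (2C + 2 + N − H − X) / 2, where X is the halogen count and O/S are ignored.
    = (2·16 + 2 + 1 − 22 − 1) / 2 = 12 / 2 = 6.

6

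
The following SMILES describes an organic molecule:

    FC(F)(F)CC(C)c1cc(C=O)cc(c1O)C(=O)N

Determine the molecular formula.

C12H12F3NO3

Walk through each heavy atom and fill implicit hydrogens from standard valence (C 4, N 3, O 2, S 2, halogen 1); for lowercase aromatic atoms, an aromatic c carries 1 H when it has two neighbours and 0 H with three, and aromatic n carries 0 H:
  atom 1: F (halogen, monovalent) → 0 H
  atom 2: C, bond orders sum to 4 (valence 4) → 0 H
  atom 3: F (halogen, monovalent) → 0 H
  atom 4: F (halogen, monovalent) → 0 H
  atom 5: C, bond orders sum to 2 (valence 4) → 2 H
  atom 6: C, bond orders sum to 3 (valence 4) → 1 H
  atom 7: C, bond orders sum to 1 (valence 4) → 3 H
  atom 8: aromatic c, 3 neighbours → 0 H
  atom 9: aromatic c, 2 neighbours → 1 H
  atom 10: aromatic c, 3 neighbours → 0 H
  atom 11: C, bond orders sum to 3 (valence 4) → 1 H
  atom 12: O, bond orders sum to 2 (valence 2) → 0 H
  atom 13: aromatic c, 2 neighbours → 1 H
  atom 14: aromatic c, 3 neighbours → 0 H
  atom 15: aromatic c, 3 neighbours → 0 H
  atom 16: O, bond orders sum to 1 (valence 2) → 1 H
  atom 17: C, bond orders sum to 4 (valence 4) → 0 H
  atom 18: O, bond orders sum to 2 (valence 2) → 0 H
  atom 19: N, bond orders sum to 1 (valence 3) → 2 H
Totals → C:12, H:12, F:3, N:1, O:3.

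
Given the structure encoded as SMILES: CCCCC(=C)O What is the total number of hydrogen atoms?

Walk through each heavy atom and fill implicit hydrogens from standard valence (C 4, N 3, O 2, S 2, halogen 1):
  atom 1: C, bond orders sum to 1 (valence 4) → 3 H
  atom 2: C, bond orders sum to 2 (valence 4) → 2 H
  atom 3: C, bond orders sum to 2 (valence 4) → 2 H
  atom 4: C, bond orders sum to 2 (valence 4) → 2 H
  atom 5: C, bond orders sum to 4 (valence 4) → 0 H
  atom 6: C, bond orders sum to 2 (valence 4) → 2 H
  atom 7: O, bond orders sum to 1 (valence 2) → 1 H
Total hydrogens: 12.

12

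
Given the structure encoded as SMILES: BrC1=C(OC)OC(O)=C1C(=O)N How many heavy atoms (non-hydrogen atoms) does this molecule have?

Every atom symbol written in the SMILES (organic subset) is one heavy atom; implicit H are not written.
Heavy atoms by element → Br:1, C:6, N:1, O:4.
Total: 12.

12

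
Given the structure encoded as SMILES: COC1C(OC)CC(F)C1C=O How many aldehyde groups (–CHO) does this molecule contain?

The aldehyde motif appears at heavy-atom position 11 in the SMILES.
Other groups present: 2 ether.
Aldehyde count: 1.

1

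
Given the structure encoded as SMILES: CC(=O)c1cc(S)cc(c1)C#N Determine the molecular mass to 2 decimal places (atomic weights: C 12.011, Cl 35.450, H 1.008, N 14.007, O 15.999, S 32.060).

177.22 g/mol

First, the molecular formula is C9H7NOS (counting implicit H from valence).
  C: 9 × 12.011 = 108.099
  H: 7 × 1.008 = 7.056
  N: 1 × 14.007 = 14.007
  O: 1 × 15.999 = 15.999
  S: 1 × 32.060 = 32.060
Sum: 9×12.011 + 7×1.008 + 1×14.007 + 1×15.999 + 1×32.060 = 177.221 → 177.22 g/mol.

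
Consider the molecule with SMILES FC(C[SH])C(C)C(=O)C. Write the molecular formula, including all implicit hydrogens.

C6H11FOS

Walk through each heavy atom and fill implicit hydrogens from standard valence (C 4, N 3, O 2, S 2, halogen 1):
  atom 1: F (halogen, monovalent) → 0 H
  atom 2: C, bond orders sum to 3 (valence 4) → 1 H
  atom 3: C, bond orders sum to 2 (valence 4) → 2 H
  atom 4: S with explicit H count 1
  atom 5: C, bond orders sum to 3 (valence 4) → 1 H
  atom 6: C, bond orders sum to 1 (valence 4) → 3 H
  atom 7: C, bond orders sum to 4 (valence 4) → 0 H
  atom 8: O, bond orders sum to 2 (valence 2) → 0 H
  atom 9: C, bond orders sum to 1 (valence 4) → 3 H
Totals → C:6, H:11, F:1, O:1, S:1.
In Hill order: C6H11FOS.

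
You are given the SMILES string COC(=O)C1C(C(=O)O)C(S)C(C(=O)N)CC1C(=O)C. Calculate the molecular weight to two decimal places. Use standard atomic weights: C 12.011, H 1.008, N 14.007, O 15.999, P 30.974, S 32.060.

303.33 g/mol

First, the molecular formula is C12H17NO6S (counting implicit H from valence).
  C: 12 × 12.011 = 144.132
  H: 17 × 1.008 = 17.136
  N: 1 × 14.007 = 14.007
  O: 6 × 15.999 = 95.994
  S: 1 × 32.060 = 32.060
Sum: 12×12.011 + 17×1.008 + 1×14.007 + 6×15.999 + 1×32.060 = 303.329 → 303.33 g/mol.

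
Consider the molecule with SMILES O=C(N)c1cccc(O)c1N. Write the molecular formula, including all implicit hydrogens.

C7H8N2O2

Walk through each heavy atom and fill implicit hydrogens from standard valence (C 4, N 3, O 2, S 2, halogen 1); for lowercase aromatic atoms, an aromatic c carries 1 H when it has two neighbours and 0 H with three, and aromatic n carries 0 H:
  atom 1: O, bond orders sum to 2 (valence 2) → 0 H
  atom 2: C, bond orders sum to 4 (valence 4) → 0 H
  atom 3: N, bond orders sum to 1 (valence 3) → 2 H
  atom 4: aromatic c, 3 neighbours → 0 H
  atom 5: aromatic c, 2 neighbours → 1 H
  atom 6: aromatic c, 2 neighbours → 1 H
  atom 7: aromatic c, 2 neighbours → 1 H
  atom 8: aromatic c, 3 neighbours → 0 H
  atom 9: O, bond orders sum to 1 (valence 2) → 1 H
  atom 10: aromatic c, 3 neighbours → 0 H
  atom 11: N, bond orders sum to 1 (valence 3) → 2 H
Totals → C:7, H:8, N:2, O:2.
In Hill order: C7H8N2O2.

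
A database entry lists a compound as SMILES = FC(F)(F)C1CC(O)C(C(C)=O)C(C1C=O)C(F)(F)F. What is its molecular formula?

Walk through each heavy atom and fill implicit hydrogens from standard valence (C 4, N 3, O 2, S 2, halogen 1):
  atom 1: F (halogen, monovalent) → 0 H
  atom 2: C, bond orders sum to 4 (valence 4) → 0 H
  atom 3: F (halogen, monovalent) → 0 H
  atom 4: F (halogen, monovalent) → 0 H
  atom 5: C, bond orders sum to 3 (valence 4) → 1 H
  atom 6: C, bond orders sum to 2 (valence 4) → 2 H
  atom 7: C, bond orders sum to 3 (valence 4) → 1 H
  atom 8: O, bond orders sum to 1 (valence 2) → 1 H
  atom 9: C, bond orders sum to 3 (valence 4) → 1 H
  atom 10: C, bond orders sum to 4 (valence 4) → 0 H
  atom 11: C, bond orders sum to 1 (valence 4) → 3 H
  atom 12: O, bond orders sum to 2 (valence 2) → 0 H
  atom 13: C, bond orders sum to 3 (valence 4) → 1 H
  atom 14: C, bond orders sum to 3 (valence 4) → 1 H
  atom 15: C, bond orders sum to 3 (valence 4) → 1 H
  atom 16: O, bond orders sum to 2 (valence 2) → 0 H
  atom 17: C, bond orders sum to 4 (valence 4) → 0 H
  atom 18: F (halogen, monovalent) → 0 H
  atom 19: F (halogen, monovalent) → 0 H
  atom 20: F (halogen, monovalent) → 0 H
Totals → C:11, H:12, F:6, O:3.
In Hill order: C11H12F6O3.

C11H12F6O3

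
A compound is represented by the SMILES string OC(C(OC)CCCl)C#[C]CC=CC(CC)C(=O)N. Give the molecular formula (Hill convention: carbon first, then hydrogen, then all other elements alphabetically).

C14H22ClNO3

Walk through each heavy atom and fill implicit hydrogens from standard valence (C 4, N 3, O 2, S 2, halogen 1):
  atom 1: O, bond orders sum to 1 (valence 2) → 1 H
  atom 2: C, bond orders sum to 3 (valence 4) → 1 H
  atom 3: C, bond orders sum to 3 (valence 4) → 1 H
  atom 4: O, bond orders sum to 2 (valence 2) → 0 H
  atom 5: C, bond orders sum to 1 (valence 4) → 3 H
  atom 6: C, bond orders sum to 2 (valence 4) → 2 H
  atom 7: C, bond orders sum to 2 (valence 4) → 2 H
  atom 8: Cl (halogen, monovalent) → 0 H
  atom 9: C, bond orders sum to 4 (valence 4) → 0 H
  atom 10: C with explicit H count 0
  atom 11: C, bond orders sum to 2 (valence 4) → 2 H
  atom 12: C, bond orders sum to 3 (valence 4) → 1 H
  atom 13: C, bond orders sum to 3 (valence 4) → 1 H
  atom 14: C, bond orders sum to 3 (valence 4) → 1 H
  atom 15: C, bond orders sum to 2 (valence 4) → 2 H
  atom 16: C, bond orders sum to 1 (valence 4) → 3 H
  atom 17: C, bond orders sum to 4 (valence 4) → 0 H
  atom 18: O, bond orders sum to 2 (valence 2) → 0 H
  atom 19: N, bond orders sum to 1 (valence 3) → 2 H
Totals → C:14, H:22, Cl:1, N:1, O:3.
In Hill order: C14H22ClNO3.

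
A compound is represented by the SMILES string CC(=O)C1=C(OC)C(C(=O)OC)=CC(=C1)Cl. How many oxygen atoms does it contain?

4

Scan the SMILES for O atoms (remember two-letter symbols like Cl and Br are single atoms).
Oxygen count: 4.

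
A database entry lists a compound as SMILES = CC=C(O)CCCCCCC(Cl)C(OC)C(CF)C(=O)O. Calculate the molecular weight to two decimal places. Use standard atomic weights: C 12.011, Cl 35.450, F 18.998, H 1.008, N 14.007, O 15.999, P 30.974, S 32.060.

First, the molecular formula is C15H26ClFO4 (counting implicit H from valence).
  C: 15 × 12.011 = 180.165
  Cl: 1 × 35.450 = 35.450
  F: 1 × 18.998 = 18.998
  H: 26 × 1.008 = 26.208
  O: 4 × 15.999 = 63.996
Sum: 15×12.011 + 1×35.450 + 1×18.998 + 26×1.008 + 4×15.999 = 324.817 → 324.82 g/mol.

324.82 g/mol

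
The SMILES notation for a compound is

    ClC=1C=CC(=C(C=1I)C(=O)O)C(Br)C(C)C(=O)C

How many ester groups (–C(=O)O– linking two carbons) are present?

Scan the SMILES for the ester motif — none present.
Groups that are present: 1 carboxylic acid, 1 ketone.

0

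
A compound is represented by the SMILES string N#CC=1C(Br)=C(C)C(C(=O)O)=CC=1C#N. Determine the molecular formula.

C10H5BrN2O2

Walk through each heavy atom and fill implicit hydrogens from standard valence (C 4, N 3, O 2, S 2, halogen 1):
  atom 1: N, bond orders sum to 3 (valence 3) → 0 H
  atom 2: C, bond orders sum to 4 (valence 4) → 0 H
  atom 3: C, bond orders sum to 4 (valence 4) → 0 H
  atom 4: C, bond orders sum to 4 (valence 4) → 0 H
  atom 5: Br (halogen, monovalent) → 0 H
  atom 6: C, bond orders sum to 4 (valence 4) → 0 H
  atom 7: C, bond orders sum to 1 (valence 4) → 3 H
  atom 8: C, bond orders sum to 4 (valence 4) → 0 H
  atom 9: C, bond orders sum to 4 (valence 4) → 0 H
  atom 10: O, bond orders sum to 2 (valence 2) → 0 H
  atom 11: O, bond orders sum to 1 (valence 2) → 1 H
  atom 12: C, bond orders sum to 3 (valence 4) → 1 H
  atom 13: C, bond orders sum to 4 (valence 4) → 0 H
  atom 14: C, bond orders sum to 4 (valence 4) → 0 H
  atom 15: N, bond orders sum to 3 (valence 3) → 0 H
Totals → C:10, H:5, Br:1, N:2, O:2.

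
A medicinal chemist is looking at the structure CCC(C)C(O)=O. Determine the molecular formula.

Walk through each heavy atom and fill implicit hydrogens from standard valence (C 4, N 3, O 2, S 2, halogen 1):
  atom 1: C, bond orders sum to 1 (valence 4) → 3 H
  atom 2: C, bond orders sum to 2 (valence 4) → 2 H
  atom 3: C, bond orders sum to 3 (valence 4) → 1 H
  atom 4: C, bond orders sum to 1 (valence 4) → 3 H
  atom 5: C, bond orders sum to 4 (valence 4) → 0 H
  atom 6: O, bond orders sum to 1 (valence 2) → 1 H
  atom 7: O, bond orders sum to 2 (valence 2) → 0 H
Totals → C:5, H:10, O:2.
In Hill order: C5H10O2.

C5H10O2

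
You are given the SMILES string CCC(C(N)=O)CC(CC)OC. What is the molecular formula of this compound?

Walk through each heavy atom and fill implicit hydrogens from standard valence (C 4, N 3, O 2, S 2, halogen 1):
  atom 1: C, bond orders sum to 1 (valence 4) → 3 H
  atom 2: C, bond orders sum to 2 (valence 4) → 2 H
  atom 3: C, bond orders sum to 3 (valence 4) → 1 H
  atom 4: C, bond orders sum to 4 (valence 4) → 0 H
  atom 5: N, bond orders sum to 1 (valence 3) → 2 H
  atom 6: O, bond orders sum to 2 (valence 2) → 0 H
  atom 7: C, bond orders sum to 2 (valence 4) → 2 H
  atom 8: C, bond orders sum to 3 (valence 4) → 1 H
  atom 9: C, bond orders sum to 2 (valence 4) → 2 H
  atom 10: C, bond orders sum to 1 (valence 4) → 3 H
  atom 11: O, bond orders sum to 2 (valence 2) → 0 H
  atom 12: C, bond orders sum to 1 (valence 4) → 3 H
Totals → C:9, H:19, N:1, O:2.

C9H19NO2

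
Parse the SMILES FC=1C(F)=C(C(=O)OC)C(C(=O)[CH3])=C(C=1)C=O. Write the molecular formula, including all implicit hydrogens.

Walk through each heavy atom and fill implicit hydrogens from standard valence (C 4, N 3, O 2, S 2, halogen 1):
  atom 1: F (halogen, monovalent) → 0 H
  atom 2: C, bond orders sum to 4 (valence 4) → 0 H
  atom 3: C, bond orders sum to 4 (valence 4) → 0 H
  atom 4: F (halogen, monovalent) → 0 H
  atom 5: C, bond orders sum to 4 (valence 4) → 0 H
  atom 6: C, bond orders sum to 4 (valence 4) → 0 H
  atom 7: O, bond orders sum to 2 (valence 2) → 0 H
  atom 8: O, bond orders sum to 2 (valence 2) → 0 H
  atom 9: C, bond orders sum to 1 (valence 4) → 3 H
  atom 10: C, bond orders sum to 4 (valence 4) → 0 H
  atom 11: C, bond orders sum to 4 (valence 4) → 0 H
  atom 12: O, bond orders sum to 2 (valence 2) → 0 H
  atom 13: C with explicit H count 3
  atom 14: C, bond orders sum to 4 (valence 4) → 0 H
  atom 15: C, bond orders sum to 3 (valence 4) → 1 H
  atom 16: C, bond orders sum to 3 (valence 4) → 1 H
  atom 17: O, bond orders sum to 2 (valence 2) → 0 H
Totals → C:11, H:8, F:2, O:4.

C11H8F2O4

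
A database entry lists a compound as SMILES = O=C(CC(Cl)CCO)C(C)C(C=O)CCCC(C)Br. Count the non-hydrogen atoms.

19

Every atom symbol written in the SMILES (organic subset) is one heavy atom; implicit H are not written.
Heavy atoms by element → Br:1, C:14, Cl:1, O:3.
Total: 19.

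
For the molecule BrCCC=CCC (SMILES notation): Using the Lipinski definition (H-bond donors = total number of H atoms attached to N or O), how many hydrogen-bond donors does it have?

0

Donors: find every N or O and count the H atoms it carries.
  (no N or O atoms present)
Lipinski HBD = 0.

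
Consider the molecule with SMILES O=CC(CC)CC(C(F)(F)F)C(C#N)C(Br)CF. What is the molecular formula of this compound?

Walk through each heavy atom and fill implicit hydrogens from standard valence (C 4, N 3, O 2, S 2, halogen 1):
  atom 1: O, bond orders sum to 2 (valence 2) → 0 H
  atom 2: C, bond orders sum to 3 (valence 4) → 1 H
  atom 3: C, bond orders sum to 3 (valence 4) → 1 H
  atom 4: C, bond orders sum to 2 (valence 4) → 2 H
  atom 5: C, bond orders sum to 1 (valence 4) → 3 H
  atom 6: C, bond orders sum to 2 (valence 4) → 2 H
  atom 7: C, bond orders sum to 3 (valence 4) → 1 H
  atom 8: C, bond orders sum to 4 (valence 4) → 0 H
  atom 9: F (halogen, monovalent) → 0 H
  atom 10: F (halogen, monovalent) → 0 H
  atom 11: F (halogen, monovalent) → 0 H
  atom 12: C, bond orders sum to 3 (valence 4) → 1 H
  atom 13: C, bond orders sum to 4 (valence 4) → 0 H
  atom 14: N, bond orders sum to 3 (valence 3) → 0 H
  atom 15: C, bond orders sum to 3 (valence 4) → 1 H
  atom 16: Br (halogen, monovalent) → 0 H
  atom 17: C, bond orders sum to 2 (valence 4) → 2 H
  atom 18: F (halogen, monovalent) → 0 H
Totals → C:11, H:14, Br:1, F:4, N:1, O:1.
In Hill order: C11H14BrF4NO.

C11H14BrF4NO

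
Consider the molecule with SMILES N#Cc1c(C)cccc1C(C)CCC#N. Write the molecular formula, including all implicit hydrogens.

C13H14N2

Walk through each heavy atom and fill implicit hydrogens from standard valence (C 4, N 3, O 2, S 2, halogen 1); for lowercase aromatic atoms, an aromatic c carries 1 H when it has two neighbours and 0 H with three, and aromatic n carries 0 H:
  atom 1: N, bond orders sum to 3 (valence 3) → 0 H
  atom 2: C, bond orders sum to 4 (valence 4) → 0 H
  atom 3: aromatic c, 3 neighbours → 0 H
  atom 4: aromatic c, 3 neighbours → 0 H
  atom 5: C, bond orders sum to 1 (valence 4) → 3 H
  atom 6: aromatic c, 2 neighbours → 1 H
  atom 7: aromatic c, 2 neighbours → 1 H
  atom 8: aromatic c, 2 neighbours → 1 H
  atom 9: aromatic c, 3 neighbours → 0 H
  atom 10: C, bond orders sum to 3 (valence 4) → 1 H
  atom 11: C, bond orders sum to 1 (valence 4) → 3 H
  atom 12: C, bond orders sum to 2 (valence 4) → 2 H
  atom 13: C, bond orders sum to 2 (valence 4) → 2 H
  atom 14: C, bond orders sum to 4 (valence 4) → 0 H
  atom 15: N, bond orders sum to 3 (valence 3) → 0 H
Totals → C:13, H:14, N:2.
In Hill order: C13H14N2.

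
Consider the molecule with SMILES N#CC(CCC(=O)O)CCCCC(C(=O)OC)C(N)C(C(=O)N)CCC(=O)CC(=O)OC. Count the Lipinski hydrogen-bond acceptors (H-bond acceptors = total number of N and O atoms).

11

N atoms: 3; O atoms: 8.
Lipinski HBA = 3 + 8 = 11.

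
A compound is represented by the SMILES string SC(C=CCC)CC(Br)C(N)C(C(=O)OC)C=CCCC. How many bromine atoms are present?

1

Scan the SMILES for Br atoms (remember two-letter symbols like Cl and Br are single atoms).
Bromine count: 1.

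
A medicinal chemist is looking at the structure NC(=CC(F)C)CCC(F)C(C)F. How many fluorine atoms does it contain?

Scan the SMILES for F atoms (remember two-letter symbols like Cl and Br are single atoms).
Fluorine count: 3.

3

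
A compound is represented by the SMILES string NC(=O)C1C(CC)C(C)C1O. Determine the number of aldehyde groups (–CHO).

0

Scan the SMILES for the aldehyde motif — none present.
Groups that are present: 1 amide, 1 hydroxyl.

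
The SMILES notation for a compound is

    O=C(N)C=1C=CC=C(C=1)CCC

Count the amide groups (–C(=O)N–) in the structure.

1

The amide motif appears at heavy-atom position 2 in the SMILES.
Amide count: 1.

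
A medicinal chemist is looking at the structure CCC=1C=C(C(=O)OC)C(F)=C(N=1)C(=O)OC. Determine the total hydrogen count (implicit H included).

12

Walk through each heavy atom and fill implicit hydrogens from standard valence (C 4, N 3, O 2, S 2, halogen 1):
  atom 1: C, bond orders sum to 1 (valence 4) → 3 H
  atom 2: C, bond orders sum to 2 (valence 4) → 2 H
  atom 3: C, bond orders sum to 4 (valence 4) → 0 H
  atom 4: C, bond orders sum to 3 (valence 4) → 1 H
  atom 5: C, bond orders sum to 4 (valence 4) → 0 H
  atom 6: C, bond orders sum to 4 (valence 4) → 0 H
  atom 7: O, bond orders sum to 2 (valence 2) → 0 H
  atom 8: O, bond orders sum to 2 (valence 2) → 0 H
  atom 9: C, bond orders sum to 1 (valence 4) → 3 H
  atom 10: C, bond orders sum to 4 (valence 4) → 0 H
  atom 11: F (halogen, monovalent) → 0 H
  atom 12: C, bond orders sum to 4 (valence 4) → 0 H
  atom 13: N, bond orders sum to 3 (valence 3) → 0 H
  atom 14: C, bond orders sum to 4 (valence 4) → 0 H
  atom 15: O, bond orders sum to 2 (valence 2) → 0 H
  atom 16: O, bond orders sum to 2 (valence 2) → 0 H
  atom 17: C, bond orders sum to 1 (valence 4) → 3 H
Total hydrogens: 12.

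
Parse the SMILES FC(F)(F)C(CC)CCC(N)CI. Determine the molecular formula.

C8H15F3IN

Walk through each heavy atom and fill implicit hydrogens from standard valence (C 4, N 3, O 2, S 2, halogen 1):
  atom 1: F (halogen, monovalent) → 0 H
  atom 2: C, bond orders sum to 4 (valence 4) → 0 H
  atom 3: F (halogen, monovalent) → 0 H
  atom 4: F (halogen, monovalent) → 0 H
  atom 5: C, bond orders sum to 3 (valence 4) → 1 H
  atom 6: C, bond orders sum to 2 (valence 4) → 2 H
  atom 7: C, bond orders sum to 1 (valence 4) → 3 H
  atom 8: C, bond orders sum to 2 (valence 4) → 2 H
  atom 9: C, bond orders sum to 2 (valence 4) → 2 H
  atom 10: C, bond orders sum to 3 (valence 4) → 1 H
  atom 11: N, bond orders sum to 1 (valence 3) → 2 H
  atom 12: C, bond orders sum to 2 (valence 4) → 2 H
  atom 13: I (halogen, monovalent) → 0 H
Totals → C:8, H:15, F:3, I:1, N:1.
In Hill order: C8H15F3IN.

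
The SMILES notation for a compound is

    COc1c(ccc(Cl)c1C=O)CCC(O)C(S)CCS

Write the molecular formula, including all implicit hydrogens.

Walk through each heavy atom and fill implicit hydrogens from standard valence (C 4, N 3, O 2, S 2, halogen 1); for lowercase aromatic atoms, an aromatic c carries 1 H when it has two neighbours and 0 H with three, and aromatic n carries 0 H:
  atom 1: C, bond orders sum to 1 (valence 4) → 3 H
  atom 2: O, bond orders sum to 2 (valence 2) → 0 H
  atom 3: aromatic c, 3 neighbours → 0 H
  atom 4: aromatic c, 3 neighbours → 0 H
  atom 5: aromatic c, 2 neighbours → 1 H
  atom 6: aromatic c, 2 neighbours → 1 H
  atom 7: aromatic c, 3 neighbours → 0 H
  atom 8: Cl (halogen, monovalent) → 0 H
  atom 9: aromatic c, 3 neighbours → 0 H
  atom 10: C, bond orders sum to 3 (valence 4) → 1 H
  atom 11: O, bond orders sum to 2 (valence 2) → 0 H
  atom 12: C, bond orders sum to 2 (valence 4) → 2 H
  atom 13: C, bond orders sum to 2 (valence 4) → 2 H
  atom 14: C, bond orders sum to 3 (valence 4) → 1 H
  atom 15: O, bond orders sum to 1 (valence 2) → 1 H
  atom 16: C, bond orders sum to 3 (valence 4) → 1 H
  atom 17: S, bond orders sum to 1 (valence 2) → 1 H
  atom 18: C, bond orders sum to 2 (valence 4) → 2 H
  atom 19: C, bond orders sum to 2 (valence 4) → 2 H
  atom 20: S, bond orders sum to 1 (valence 2) → 1 H
Totals → C:14, H:19, Cl:1, O:3, S:2.
In Hill order: C14H19ClO3S2.

C14H19ClO3S2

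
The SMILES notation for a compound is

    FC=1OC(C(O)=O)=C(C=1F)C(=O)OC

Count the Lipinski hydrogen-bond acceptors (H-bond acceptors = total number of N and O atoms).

N atoms: 0; O atoms: 5.
Lipinski HBA = 0 + 5 = 5.

5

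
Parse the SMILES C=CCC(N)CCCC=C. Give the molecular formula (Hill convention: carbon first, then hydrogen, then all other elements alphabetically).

C9H17N

Walk through each heavy atom and fill implicit hydrogens from standard valence (C 4, N 3, O 2, S 2, halogen 1):
  atom 1: C, bond orders sum to 2 (valence 4) → 2 H
  atom 2: C, bond orders sum to 3 (valence 4) → 1 H
  atom 3: C, bond orders sum to 2 (valence 4) → 2 H
  atom 4: C, bond orders sum to 3 (valence 4) → 1 H
  atom 5: N, bond orders sum to 1 (valence 3) → 2 H
  atom 6: C, bond orders sum to 2 (valence 4) → 2 H
  atom 7: C, bond orders sum to 2 (valence 4) → 2 H
  atom 8: C, bond orders sum to 2 (valence 4) → 2 H
  atom 9: C, bond orders sum to 3 (valence 4) → 1 H
  atom 10: C, bond orders sum to 2 (valence 4) → 2 H
Totals → C:9, H:17, N:1.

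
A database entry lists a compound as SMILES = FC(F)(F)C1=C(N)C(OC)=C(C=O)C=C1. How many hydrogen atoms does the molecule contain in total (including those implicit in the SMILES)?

8

Walk through each heavy atom and fill implicit hydrogens from standard valence (C 4, N 3, O 2, S 2, halogen 1):
  atom 1: F (halogen, monovalent) → 0 H
  atom 2: C, bond orders sum to 4 (valence 4) → 0 H
  atom 3: F (halogen, monovalent) → 0 H
  atom 4: F (halogen, monovalent) → 0 H
  atom 5: C, bond orders sum to 4 (valence 4) → 0 H
  atom 6: C, bond orders sum to 4 (valence 4) → 0 H
  atom 7: N, bond orders sum to 1 (valence 3) → 2 H
  atom 8: C, bond orders sum to 4 (valence 4) → 0 H
  atom 9: O, bond orders sum to 2 (valence 2) → 0 H
  atom 10: C, bond orders sum to 1 (valence 4) → 3 H
  atom 11: C, bond orders sum to 4 (valence 4) → 0 H
  atom 12: C, bond orders sum to 3 (valence 4) → 1 H
  atom 13: O, bond orders sum to 2 (valence 2) → 0 H
  atom 14: C, bond orders sum to 3 (valence 4) → 1 H
  atom 15: C, bond orders sum to 3 (valence 4) → 1 H
Total hydrogens: 8.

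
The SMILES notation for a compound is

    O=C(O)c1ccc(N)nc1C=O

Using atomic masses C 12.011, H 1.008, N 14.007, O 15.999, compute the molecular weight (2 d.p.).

166.14 g/mol

First, the molecular formula is C7H6N2O3 (counting implicit H from valence).
  C: 7 × 12.011 = 84.077
  H: 6 × 1.008 = 6.048
  N: 2 × 14.007 = 28.014
  O: 3 × 15.999 = 47.997
Sum: 7×12.011 + 6×1.008 + 2×14.007 + 3×15.999 = 166.136 → 166.14 g/mol.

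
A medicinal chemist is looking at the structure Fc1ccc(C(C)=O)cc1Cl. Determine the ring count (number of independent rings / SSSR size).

1

In SMILES, each pair of matching ring-closure digits denotes one ring-closing bond; the number of such bonds equals the number of independent rings.
Ring-closure bonds here: 1.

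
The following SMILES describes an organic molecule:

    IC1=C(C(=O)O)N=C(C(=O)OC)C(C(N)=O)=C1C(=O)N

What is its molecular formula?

C10H8IN3O6

Walk through each heavy atom and fill implicit hydrogens from standard valence (C 4, N 3, O 2, S 2, halogen 1):
  atom 1: I (halogen, monovalent) → 0 H
  atom 2: C, bond orders sum to 4 (valence 4) → 0 H
  atom 3: C, bond orders sum to 4 (valence 4) → 0 H
  atom 4: C, bond orders sum to 4 (valence 4) → 0 H
  atom 5: O, bond orders sum to 2 (valence 2) → 0 H
  atom 6: O, bond orders sum to 1 (valence 2) → 1 H
  atom 7: N, bond orders sum to 3 (valence 3) → 0 H
  atom 8: C, bond orders sum to 4 (valence 4) → 0 H
  atom 9: C, bond orders sum to 4 (valence 4) → 0 H
  atom 10: O, bond orders sum to 2 (valence 2) → 0 H
  atom 11: O, bond orders sum to 2 (valence 2) → 0 H
  atom 12: C, bond orders sum to 1 (valence 4) → 3 H
  atom 13: C, bond orders sum to 4 (valence 4) → 0 H
  atom 14: C, bond orders sum to 4 (valence 4) → 0 H
  atom 15: N, bond orders sum to 1 (valence 3) → 2 H
  atom 16: O, bond orders sum to 2 (valence 2) → 0 H
  atom 17: C, bond orders sum to 4 (valence 4) → 0 H
  atom 18: C, bond orders sum to 4 (valence 4) → 0 H
  atom 19: O, bond orders sum to 2 (valence 2) → 0 H
  atom 20: N, bond orders sum to 1 (valence 3) → 2 H
Totals → C:10, H:8, I:1, N:3, O:6.
In Hill order: C10H8IN3O6.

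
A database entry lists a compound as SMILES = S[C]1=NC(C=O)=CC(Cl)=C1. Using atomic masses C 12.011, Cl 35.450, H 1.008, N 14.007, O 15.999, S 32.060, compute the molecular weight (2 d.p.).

173.61 g/mol

First, the molecular formula is C6H4ClNOS (counting implicit H from valence).
  C: 6 × 12.011 = 72.066
  Cl: 1 × 35.450 = 35.450
  H: 4 × 1.008 = 4.032
  N: 1 × 14.007 = 14.007
  O: 1 × 15.999 = 15.999
  S: 1 × 32.060 = 32.060
Sum: 6×12.011 + 1×35.450 + 4×1.008 + 1×14.007 + 1×15.999 + 1×32.060 = 173.614 → 173.61 g/mol.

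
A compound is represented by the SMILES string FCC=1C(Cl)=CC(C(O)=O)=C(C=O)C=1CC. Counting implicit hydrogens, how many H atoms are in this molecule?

Walk through each heavy atom and fill implicit hydrogens from standard valence (C 4, N 3, O 2, S 2, halogen 1):
  atom 1: F (halogen, monovalent) → 0 H
  atom 2: C, bond orders sum to 2 (valence 4) → 2 H
  atom 3: C, bond orders sum to 4 (valence 4) → 0 H
  atom 4: C, bond orders sum to 4 (valence 4) → 0 H
  atom 5: Cl (halogen, monovalent) → 0 H
  atom 6: C, bond orders sum to 3 (valence 4) → 1 H
  atom 7: C, bond orders sum to 4 (valence 4) → 0 H
  atom 8: C, bond orders sum to 4 (valence 4) → 0 H
  atom 9: O, bond orders sum to 1 (valence 2) → 1 H
  atom 10: O, bond orders sum to 2 (valence 2) → 0 H
  atom 11: C, bond orders sum to 4 (valence 4) → 0 H
  atom 12: C, bond orders sum to 3 (valence 4) → 1 H
  atom 13: O, bond orders sum to 2 (valence 2) → 0 H
  atom 14: C, bond orders sum to 4 (valence 4) → 0 H
  atom 15: C, bond orders sum to 2 (valence 4) → 2 H
  atom 16: C, bond orders sum to 1 (valence 4) → 3 H
Total hydrogens: 10.

10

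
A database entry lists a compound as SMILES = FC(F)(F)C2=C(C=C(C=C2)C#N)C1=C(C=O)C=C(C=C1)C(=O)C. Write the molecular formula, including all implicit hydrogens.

C17H10F3NO2

Walk through each heavy atom and fill implicit hydrogens from standard valence (C 4, N 3, O 2, S 2, halogen 1):
  atom 1: F (halogen, monovalent) → 0 H
  atom 2: C, bond orders sum to 4 (valence 4) → 0 H
  atom 3: F (halogen, monovalent) → 0 H
  atom 4: F (halogen, monovalent) → 0 H
  atom 5: C, bond orders sum to 4 (valence 4) → 0 H
  atom 6: C, bond orders sum to 4 (valence 4) → 0 H
  atom 7: C, bond orders sum to 3 (valence 4) → 1 H
  atom 8: C, bond orders sum to 4 (valence 4) → 0 H
  atom 9: C, bond orders sum to 3 (valence 4) → 1 H
  atom 10: C, bond orders sum to 3 (valence 4) → 1 H
  atom 11: C, bond orders sum to 4 (valence 4) → 0 H
  atom 12: N, bond orders sum to 3 (valence 3) → 0 H
  atom 13: C, bond orders sum to 4 (valence 4) → 0 H
  atom 14: C, bond orders sum to 4 (valence 4) → 0 H
  atom 15: C, bond orders sum to 3 (valence 4) → 1 H
  atom 16: O, bond orders sum to 2 (valence 2) → 0 H
  atom 17: C, bond orders sum to 3 (valence 4) → 1 H
  atom 18: C, bond orders sum to 4 (valence 4) → 0 H
  atom 19: C, bond orders sum to 3 (valence 4) → 1 H
  atom 20: C, bond orders sum to 3 (valence 4) → 1 H
  atom 21: C, bond orders sum to 4 (valence 4) → 0 H
  atom 22: O, bond orders sum to 2 (valence 2) → 0 H
  atom 23: C, bond orders sum to 1 (valence 4) → 3 H
Totals → C:17, H:10, F:3, N:1, O:2.
In Hill order: C17H10F3NO2.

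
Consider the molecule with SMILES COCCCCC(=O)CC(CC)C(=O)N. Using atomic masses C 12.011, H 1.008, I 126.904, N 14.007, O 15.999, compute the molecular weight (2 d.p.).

215.29 g/mol

First, the molecular formula is C11H21NO3 (counting implicit H from valence).
  C: 11 × 12.011 = 132.121
  H: 21 × 1.008 = 21.168
  N: 1 × 14.007 = 14.007
  O: 3 × 15.999 = 47.997
Sum: 11×12.011 + 21×1.008 + 1×14.007 + 3×15.999 = 215.293 → 215.29 g/mol.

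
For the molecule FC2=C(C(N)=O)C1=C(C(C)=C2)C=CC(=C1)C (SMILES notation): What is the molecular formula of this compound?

Walk through each heavy atom and fill implicit hydrogens from standard valence (C 4, N 3, O 2, S 2, halogen 1):
  atom 1: F (halogen, monovalent) → 0 H
  atom 2: C, bond orders sum to 4 (valence 4) → 0 H
  atom 3: C, bond orders sum to 4 (valence 4) → 0 H
  atom 4: C, bond orders sum to 4 (valence 4) → 0 H
  atom 5: N, bond orders sum to 1 (valence 3) → 2 H
  atom 6: O, bond orders sum to 2 (valence 2) → 0 H
  atom 7: C, bond orders sum to 4 (valence 4) → 0 H
  atom 8: C, bond orders sum to 4 (valence 4) → 0 H
  atom 9: C, bond orders sum to 4 (valence 4) → 0 H
  atom 10: C, bond orders sum to 1 (valence 4) → 3 H
  atom 11: C, bond orders sum to 3 (valence 4) → 1 H
  atom 12: C, bond orders sum to 3 (valence 4) → 1 H
  atom 13: C, bond orders sum to 3 (valence 4) → 1 H
  atom 14: C, bond orders sum to 4 (valence 4) → 0 H
  atom 15: C, bond orders sum to 3 (valence 4) → 1 H
  atom 16: C, bond orders sum to 1 (valence 4) → 3 H
Totals → C:13, H:12, F:1, N:1, O:1.

C13H12FNO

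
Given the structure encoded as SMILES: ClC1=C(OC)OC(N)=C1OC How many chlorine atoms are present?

1

Scan the SMILES for Cl atoms (remember two-letter symbols like Cl and Br are single atoms).
Chlorine count: 1.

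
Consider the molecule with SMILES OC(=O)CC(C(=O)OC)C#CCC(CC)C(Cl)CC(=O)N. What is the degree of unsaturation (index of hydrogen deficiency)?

5

Molecular formula: C14H20ClNO5.
DoU = (2C + 2 + N − H − X) / 2, where X is the halogen count and O/S are ignored.
    = (2·14 + 2 + 1 − 20 − 1) / 2 = 10 / 2 = 5.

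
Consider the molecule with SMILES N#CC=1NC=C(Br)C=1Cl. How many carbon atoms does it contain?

5

Count every carbon token in the SMILES (each C, including those in ring-closure positions and inside branches).
Carbon count: 5.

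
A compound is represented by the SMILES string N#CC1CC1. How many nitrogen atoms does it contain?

1

Scan the SMILES for N atoms (remember two-letter symbols like Cl and Br are single atoms).
Nitrogen count: 1.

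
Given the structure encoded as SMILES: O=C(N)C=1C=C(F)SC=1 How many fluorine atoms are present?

1

Scan the SMILES for F atoms (remember two-letter symbols like Cl and Br are single atoms).
Fluorine count: 1.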